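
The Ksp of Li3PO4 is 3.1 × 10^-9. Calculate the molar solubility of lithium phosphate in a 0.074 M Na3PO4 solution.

s = 1.2e-3 M

Li3PO4(s) ⇌ 3 Li^+ + PO4^3-
Ksp = [Li^+]^3[PO4^3-]
If s mol/L dissolves here, [Li^+] = 3s, [PO4^3-] = 0.074 + s ≈ 0.074 (common-ion effect: PO4^3- is already 0.074 M).
Ksp ≈ (3s)^3 × 0.074
s = 1.2 × 10^-3 M
Check: s = 1.2 × 10^-3 ≪ 0.074, so the approximation is valid.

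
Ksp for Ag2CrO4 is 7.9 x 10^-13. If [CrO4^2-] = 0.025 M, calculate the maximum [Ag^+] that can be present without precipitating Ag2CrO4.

Ag2CrO4(s) <=> 2 Ag^+ + CrO4^2-
Ksp = [Ag^+]^2[CrO4^2-]
Precipitation begins when Q = Ksp. With [CrO4^2-] = 0.025 M:
7.9 x 10^-13 = (0.025) × [Ag^+]^2
[Ag^+] = (7.9 x 10^-13 / 2.5 x 10^-2)^(1/2) = 5.6 × 10^-6 M

[Ag^+] ≈ 5.6 × 10^-6 M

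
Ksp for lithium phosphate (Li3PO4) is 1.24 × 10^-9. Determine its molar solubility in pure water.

Li3PO4(s) ⇌ 3 Li^+(aq) + PO4^3-(aq)
Ksp = [Li^+]^3[PO4^3-]
Let s = molar solubility. Then [Li^+] = 3s and [PO4^3-] = s.
So Ksp = (3s)^3 × s = 27s^4
s^4 = 1.24 × 10^-9 / 27, so s = 2.60 × 10^-3 M

2.60 x 10^-3 M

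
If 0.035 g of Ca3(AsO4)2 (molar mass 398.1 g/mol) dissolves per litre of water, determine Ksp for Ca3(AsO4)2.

Ksp = 5.7e-19

Molar solubility s = (3.5 × 10^-2 g/L) / (398.1 g/mol) = 8.79 x 10^-5 M.
Ca3(AsO4)2(s) <=> 3 Ca^2+(aq) + 2 AsO4^3-(aq)
For each mole of Ca3(AsO4)2 that dissolves: [Ca^2+] = 3s, [AsO4^3-] = 2s.
Ksp = [Ca^2+]^3[AsO4^3-]^2
So Ksp = (3s)^3 × (2s)^2 = 108s^5
With s = 8.79 × 10^-5: Ksp = 5.7 × 10^-19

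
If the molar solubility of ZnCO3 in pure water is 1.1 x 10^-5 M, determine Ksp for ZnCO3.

Ksp = 1.2e-10

ZnCO3(s) <=> Zn^2+ + CO3^2-
For each mole of ZnCO3 that dissolves: [Zn^2+] = s, [CO3^2-] = s.
Ksp = [Zn^2+][CO3^2-]
Ksp = s^2
With s = 1.1 × 10^-5: Ksp = 1.2 x 10^-10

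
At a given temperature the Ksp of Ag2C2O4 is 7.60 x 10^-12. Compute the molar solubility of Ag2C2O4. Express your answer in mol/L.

1.24e-4 M

Ag2C2O4(s) ⇌ 2 Ag^+ + C2O4^2-
Ksp = [Ag^+]^2[C2O4^2-]
Let s = molar solubility. Then [Ag^+] = 2s and [C2O4^2-] = s.
So Ksp = (2s)^2 × s = 4s^3
s^3 = 7.60 x 10^-12 / 4, so s = 1.24 x 10^-4 M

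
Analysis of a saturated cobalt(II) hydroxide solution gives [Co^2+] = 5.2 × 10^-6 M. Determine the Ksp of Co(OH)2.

Co(OH)2(s) <=> Co^2+ + 2 OH^-
Stoichiometry gives [OH^-] = (2/1)[Co^2+] = 1.04 × 10^-5 M.
Ksp = [Co^2+][OH^-]^2
Ksp = 5.2 × 10^-6 × (1.04 × 10^-5)^2 = 5.6 x 10^-16

5.6 × 10^-16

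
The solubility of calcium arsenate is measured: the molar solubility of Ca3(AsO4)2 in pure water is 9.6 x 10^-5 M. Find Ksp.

8.8e-19

Ca3(AsO4)2(s) ⇌ 3 Ca^2+ + 2 AsO4^3-
For each mole of Ca3(AsO4)2 that dissolves: [Ca^2+] = 3s, [AsO4^3-] = 2s.
Ksp = [Ca^2+]^3[AsO4^3-]^2
So Ksp = (3s)^3 × (2s)^2 = 108s^5
Ksp = 108 × (9.6 x 10^-5)^5 = 8.8 × 10^-19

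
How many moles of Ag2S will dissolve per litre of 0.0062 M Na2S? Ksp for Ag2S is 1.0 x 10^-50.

s = 6.4 x 10^-25 M

Ag2S(s) ⇌ 2 Ag^+ + S^2-
Ksp = [Ag^+]^2[S^2-]
Let s = moles of Ag2S that dissolve per litre. [Ag^+] = 2s, [S^2-] = 0.0062 + s ≈ 0.0062 (since S^2- from Na2S dominates).
Ksp ≈ (2s)^2 × 0.0062
s = 6.4 × 10^-25 M
Check: s = 6.4 x 10^-25 ≪ 0.0062, so the approximation is valid.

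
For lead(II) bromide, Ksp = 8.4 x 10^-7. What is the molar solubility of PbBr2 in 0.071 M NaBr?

PbBr2(s) ⇌ Pb^2+(aq) + 2 Br^-(aq)
Ksp = [Pb^2+][Br^-]^2
Let s be the molar solubility in this solution. [Pb^2+] = s, [Br^-] = 0.071 + 2s ≈ 0.071 (since Br^- from NaBr dominates).
Ksp ≈ s × (0.071)^2
s = 1.7 × 10^-4 M
Check: 2s = 3.3 × 10^-4 ≪ 0.071, so the approximation is valid.

s ≈ 1.7e-4 M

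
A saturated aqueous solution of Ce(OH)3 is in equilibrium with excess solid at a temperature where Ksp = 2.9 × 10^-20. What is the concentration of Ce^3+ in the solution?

[Ce^3+] = 5.7e-6 M

Ce(OH)3(s) ⇌ Ce^3+(aq) + 3 OH^-(aq)
Ksp = [Ce^3+][OH^-]^3
With molar solubility s: [Ce^3+] = s, [OH^-] = 3s.
So Ksp = s × (3s)^3 = 27s^4
s = (2.9 × 10^-20 / 27)^(1/4) = 5.72 × 10^-6 M
[Ce^3+] = s = 5.7 × 10^-6 M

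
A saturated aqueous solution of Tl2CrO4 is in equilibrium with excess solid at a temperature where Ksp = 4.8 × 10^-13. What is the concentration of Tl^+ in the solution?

Tl2CrO4(s) ⇌ 2 Tl^+ + CrO4^2-
Ksp = [Tl^+]^2[CrO4^2-]
If s mol/L of Tl2CrO4 dissolves, [Tl^+] = 2s and [CrO4^2-] = s.
So Ksp = (2s)^2 × s = 4s^3
s = (4.8 × 10^-13 / 4)^(1/3) = 4.93 × 10^-5 M
[Tl^+] = 2s = 9.9 x 10^-5 M

9.9e-5 M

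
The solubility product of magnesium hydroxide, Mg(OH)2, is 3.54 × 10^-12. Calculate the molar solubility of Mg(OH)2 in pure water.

Mg(OH)2(s) ⇌ Mg^2+(aq) + 2 OH^-(aq)
Ksp = [Mg^2+][OH^-]^2
Let s = molar solubility. Then [Mg^2+] = s and [OH^-] = 2s.
So Ksp = s × (2s)^2 = 4s^3
s = (3.54 × 10^-12 / 4)^(1/3) = 9.60 x 10^-5 M

s = 9.60 × 10^-5 M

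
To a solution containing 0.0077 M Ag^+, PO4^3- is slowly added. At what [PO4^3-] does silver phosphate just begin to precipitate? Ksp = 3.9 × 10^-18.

8.5e-12 M

Ag3PO4(s) <=> 3 Ag^+(aq) + PO4^3-(aq)
Ksp = [Ag^+]^3[PO4^3-]
Precipitation begins when Q = Ksp. With [Ag^+] = 0.0077 M:
3.9 × 10^-18 = (0.0077)^3 × [PO4^3-]
[PO4^3-] = (3.9 × 10^-18 / 4.57 × 10^-7) = 8.5 × 10^-12 M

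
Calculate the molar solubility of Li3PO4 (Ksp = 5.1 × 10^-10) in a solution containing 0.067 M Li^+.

Li3PO4(s) ⇌ 3 Li^+ + PO4^3-
Ksp = [Li^+]^3[PO4^3-]
Let s be the molar solubility in this solution. [Li^+] = 0.067 + 3s ≈ 0.067, [PO4^3-] = s (since the Li^+ already present dominates).
Ksp ≈ (0.067)^3 × s
s = 1.7 × 10^-6 M
Check: 3s = 5.1 × 10^-6 ≪ 0.067, so the approximation is valid.

s = 1.7e-6 M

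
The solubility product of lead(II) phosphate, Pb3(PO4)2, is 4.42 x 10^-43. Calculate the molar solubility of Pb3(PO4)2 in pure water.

Pb3(PO4)2(s) ⇌ 3 Pb^2+ + 2 PO4^3-
Ksp = [Pb^2+]^3[PO4^3-]^2
With molar solubility s: [Pb^2+] = 3s, [PO4^3-] = 2s.
Substituting: Ksp = (3s)^3(2s)^2 = 108s^5
s^5 = 4.42 x 10^-43 / 108, so s = 1.33 × 10^-9 M

s = 1.33 × 10^-9 M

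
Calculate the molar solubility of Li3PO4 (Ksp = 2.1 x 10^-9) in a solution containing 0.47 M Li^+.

2.0 x 10^-8 M

Li3PO4(s) ⇌ 3 Li^+(aq) + PO4^3-(aq)
Ksp = [Li^+]^3[PO4^3-]
Let s be the molar solubility in this solution. [Li^+] = 0.47 + 3s ≈ 0.47, [PO4^3-] = s (since the Li^+ already present dominates).
Ksp ≈ (0.47)^3 × s
s = 2.0 x 10^-8 M
Check: 3s = 6.1 x 10^-8 ≪ 0.47, so the approximation is valid.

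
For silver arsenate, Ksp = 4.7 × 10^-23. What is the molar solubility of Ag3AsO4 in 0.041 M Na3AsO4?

s = 3.5e-8 M

Ag3AsO4(s) ⇌ 3 Ag^+(aq) + AsO4^3-(aq)
Ksp = [Ag^+]^3[AsO4^3-]
If s mol/L dissolves here, [Ag^+] = 3s, [AsO4^3-] = 0.041 + s ≈ 0.041 (common-ion effect: AsO4^3- is already 0.041 M).
Ksp ≈ (3s)^3 × 0.041
s = 3.5 x 10^-8 M
Check: s = 3.5 × 10^-8 ≪ 0.041, so the approximation is valid.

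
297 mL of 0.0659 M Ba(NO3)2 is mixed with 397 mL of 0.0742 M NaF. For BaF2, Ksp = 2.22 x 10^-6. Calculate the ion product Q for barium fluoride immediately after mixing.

Total volume = 297 + 397 = 694 mL.
[Ba^2+] = 6.59 x 10^-2 × (297/694) = 2.820 × 10^-2 M
[F^-] = 7.42 × 10^-2 × (397/694) = 4.245 × 10^-2 M
BaF2(s) ⇌ Ba^2+ + 2 F^-, so Q = [Ba^2+][F^-]^2
Q = (2.820 × 10^-2)(4.245 × 10^-2)^2 = 5.08 × 10^-5
Q > Ksp, so BaF2 will precipitate.

Q ≈ 5.08e-5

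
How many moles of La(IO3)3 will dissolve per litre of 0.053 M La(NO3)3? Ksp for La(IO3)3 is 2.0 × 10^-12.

1.1 × 10^-4 M

La(IO3)3(s) ⇌ La^3+(aq) + 3 IO3^-(aq)
Ksp = [La^3+][IO3^-]^3
If s mol/L dissolves here, [La^3+] = 0.053 + s ≈ 0.053, [IO3^-] = 3s (Ksp is small, so little additional dissolves).
Ksp ≈ 0.053 × (3s)^3
s = 1.1 × 10^-4 M
Check: s = 1.1 × 10^-4 ≪ 0.053, so the approximation is valid.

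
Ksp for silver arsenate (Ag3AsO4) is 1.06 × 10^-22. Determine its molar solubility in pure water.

Ag3AsO4(s) <=> 3 Ag^+(aq) + AsO4^3-(aq)
Ksp = [Ag^+]^3[AsO4^3-]
If s mol/L of Ag3AsO4 dissolves, [Ag^+] = 3s and [AsO4^3-] = s.
Substituting: Ksp = (3s)^3s = 27s^4
s = (1.06 × 10^-22 / 27)^(1/4) = 1.41 x 10^-6 M

s ≈ 1.41e-6 M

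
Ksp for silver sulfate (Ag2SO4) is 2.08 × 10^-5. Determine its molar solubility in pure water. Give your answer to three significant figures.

s = 1.73 × 10^-2 M

Ag2SO4(s) <=> 2 Ag^+ + SO4^2-
Ksp = [Ag^+]^2[SO4^2-]
If s mol/L of Ag2SO4 dissolves, [Ag^+] = 2s and [SO4^2-] = s.
Ksp = (2s)^2s = 4s^3
Solving, s = (2.08 × 10^-5/4)^(1/3) = 1.73 × 10^-2 M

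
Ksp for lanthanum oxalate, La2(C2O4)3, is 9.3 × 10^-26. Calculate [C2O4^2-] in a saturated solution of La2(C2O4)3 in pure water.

La2(C2O4)3(s) ⇌ 2 La^3+(aq) + 3 C2O4^2-(aq)
Ksp = [La^3+]^2[C2O4^2-]^3
Let s = molar solubility. Then [La^3+] = 2s and [C2O4^2-] = 3s.
Substituting: Ksp = (2s)^2(3s)^3 = 108s^5
s = (9.3 × 10^-26 / 108)^(1/5) = 3.86 x 10^-6 M
[C2O4^2-] = 3s = 1.2 x 10^-5 M

[C2O4^2-] = 1.2 x 10^-5 M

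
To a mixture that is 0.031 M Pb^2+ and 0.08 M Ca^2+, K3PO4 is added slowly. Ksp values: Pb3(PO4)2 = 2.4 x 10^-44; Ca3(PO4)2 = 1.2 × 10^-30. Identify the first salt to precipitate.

Pb3(PO4)2

Precipitation of each salt starts when its ion product equals its Ksp.
For Pb3(PO4)2: 2.4 x 10^-44 = (0.031)^3 × [PO4^3-]^2  ⇒  [PO4^3-] = 2.8 x 10^-20 M.
For Ca3(PO4)2: 1.2 × 10^-30 = (0.08)^3 × [PO4^3-]^2  ⇒  [PO4^3-] = 4.8 × 10^-14 M.
The salt with the lower threshold [PO4^3-] precipitates first: Pb3(PO4)2.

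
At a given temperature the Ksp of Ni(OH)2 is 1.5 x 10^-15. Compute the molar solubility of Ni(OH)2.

Ni(OH)2(s) <=> Ni^2+(aq) + 2 OH^-(aq)
Ksp = [Ni^2+][OH^-]^2
If s mol/L of Ni(OH)2 dissolves, [Ni^2+] = s and [OH^-] = 2s.
So Ksp = s × (2s)^2 = 4s^3
s = (1.5 x 10^-15 / 4)^(1/3) = 7.2 × 10^-6 M

s = 7.2e-6 M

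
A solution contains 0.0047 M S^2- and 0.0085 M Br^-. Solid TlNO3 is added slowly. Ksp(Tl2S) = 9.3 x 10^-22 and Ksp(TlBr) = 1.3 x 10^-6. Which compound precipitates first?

Tl2S

Precipitation of each salt starts when its ion product equals its Ksp.
For Tl2S: 9.3 x 10^-22 = 0.0047 × [Tl^+]^2  ⇒  [Tl^+] = 4.4 × 10^-10 M.
For TlBr: 1.3 x 10^-6 = 0.0085 × [Tl^+]  ⇒  [Tl^+] = 1.5 × 10^-4 M.
The salt with the lower threshold [Tl^+] precipitates first: Tl2S.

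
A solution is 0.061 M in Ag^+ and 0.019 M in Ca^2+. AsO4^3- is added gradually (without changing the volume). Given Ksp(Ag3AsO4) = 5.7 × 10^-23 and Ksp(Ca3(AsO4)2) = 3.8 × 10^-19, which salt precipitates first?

Precipitation of each salt starts when its ion product equals its Ksp.
For Ag3AsO4: 5.7 × 10^-23 = (0.061)^3 × [AsO4^3-]  ⇒  [AsO4^3-] = 2.5 x 10^-19 M.
For Ca3(AsO4)2: 3.8 × 10^-19 = (0.019)^3 × [AsO4^3-]^2  ⇒  [AsO4^3-] = 2.4 × 10^-7 M.
The salt with the lower threshold [AsO4^3-] precipitates first: Ag3AsO4.

Ag3AsO4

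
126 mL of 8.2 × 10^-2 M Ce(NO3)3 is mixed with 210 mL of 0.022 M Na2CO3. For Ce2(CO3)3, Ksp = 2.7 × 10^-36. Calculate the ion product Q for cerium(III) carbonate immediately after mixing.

Total volume = 126 + 210 = 336 mL.
[Ce^3+] = 8.2 × 10^-2 × (126/336) = 3.08 × 10^-2 M
[CO3^2-] = 2.2 x 10^-2 × (210/336) = 1.38 × 10^-2 M
Ce2(CO3)3(s) ⇌ 2 Ce^3+ + 3 CO3^2-, so Q = [Ce^3+]^2[CO3^2-]^3
Q = (3.08 × 10^-2)^2(1.38 × 10^-2)^3 = 2.5 × 10^-9
Q > Ksp, so Ce2(CO3)3 will precipitate.

2.5 × 10^-9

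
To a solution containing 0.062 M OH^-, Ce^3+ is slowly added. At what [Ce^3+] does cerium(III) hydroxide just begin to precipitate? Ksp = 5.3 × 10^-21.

Ce(OH)3(s) ⇌ Ce^3+ + 3 OH^-
Ksp = [Ce^3+][OH^-]^3
Precipitation begins when Q = Ksp. With [OH^-] = 0.062 M:
5.3 × 10^-21 = (0.062)^3 × [Ce^3+]
[Ce^3+] = (5.3 × 10^-21 / 2.38 × 10^-4) = 2.2 × 10^-17 M

2.2e-17 M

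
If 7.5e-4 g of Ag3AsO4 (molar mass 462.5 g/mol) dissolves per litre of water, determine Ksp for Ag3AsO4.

Molar solubility s = (7.5 × 10^-4 g/L) / (462.5 g/mol) = 1.62 × 10^-6 M.
Ag3AsO4(s) ⇌ 3 Ag^+ + AsO4^3-
If s mol/L of Ag3AsO4 dissolves, [Ag^+] = 3s and [AsO4^3-] = s.
Ksp = [Ag^+]^3[AsO4^3-]
So Ksp = (3s)^3 × s = 27s^4
Ksp = 27 × (1.62 x 10^-6)^4 = 1.9 × 10^-22

1.9 × 10^-22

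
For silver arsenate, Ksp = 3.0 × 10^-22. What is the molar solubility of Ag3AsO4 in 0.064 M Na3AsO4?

Ag3AsO4(s) <=> 3 Ag^+ + AsO4^3-
Ksp = [Ag^+]^3[AsO4^3-]
Let s = moles of Ag3AsO4 that dissolve per litre. [Ag^+] = 3s, [AsO4^3-] = 0.064 + s ≈ 0.064 (Ksp is small, so little additional dissolves).
Ksp ≈ (3s)^3 × 0.064
s = 5.6 × 10^-8 M
Check: s = 5.6 × 10^-8 ≪ 0.064, so the approximation is valid.

s = 5.6e-8 M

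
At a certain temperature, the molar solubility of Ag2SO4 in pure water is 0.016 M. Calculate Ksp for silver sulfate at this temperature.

Ag2SO4(s) <=> 2 Ag^+ + SO4^2-
With molar solubility s: [Ag^+] = 2s, [SO4^2-] = s.
Ksp = [Ag^+]^2[SO4^2-]
So Ksp = (2s)^2 × s = 4s^3
Ksp = 4 × (1.6 x 10^-2)^3 = 1.6 × 10^-5

Ksp = 1.6 x 10^-5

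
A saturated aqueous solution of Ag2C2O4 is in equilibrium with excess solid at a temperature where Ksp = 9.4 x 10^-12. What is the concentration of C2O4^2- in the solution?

[C2O4^2-] ≈ 1.3 × 10^-4 M

Ag2C2O4(s) <=> 2 Ag^+ + C2O4^2-
Ksp = [Ag^+]^2[C2O4^2-]
For each mole of Ag2C2O4 that dissolves: [Ag^+] = 2s, [C2O4^2-] = s.
Ksp = (2s)^2s = 4s^3
s^3 = 9.4 x 10^-12 / 4, so s = 1.33 x 10^-4 M
[C2O4^2-] = s = 1.3 x 10^-4 M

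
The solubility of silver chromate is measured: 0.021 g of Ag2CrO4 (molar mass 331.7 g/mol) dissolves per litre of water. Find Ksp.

Molar solubility s = (2.1 × 10^-2 g/L) / (331.7 g/mol) = 6.33 × 10^-5 M.
Ag2CrO4(s) ⇌ 2 Ag^+(aq) + CrO4^2-(aq)
For each mole of Ag2CrO4 that dissolves: [Ag^+] = 2s, [CrO4^2-] = s.
Ksp = [Ag^+]^2[CrO4^2-]
So Ksp = (2s)^2 × s = 4s^3
With s = 6.33 × 10^-5: Ksp = 1.0 x 10^-12

Ksp = 1.0 × 10^-12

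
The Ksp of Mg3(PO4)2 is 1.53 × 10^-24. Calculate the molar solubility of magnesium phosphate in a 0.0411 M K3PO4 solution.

Mg3(PO4)2(s) <=> 3 Mg^2+ + 2 PO4^3-
Ksp = [Mg^2+]^3[PO4^3-]^2
Let s = moles of Mg3(PO4)2 that dissolve per litre. [Mg^2+] = 3s, [PO4^3-] = 0.0411 + 2s ≈ 0.0411 (since PO4^3- from K3PO4 dominates).
Ksp ≈ (3s)^3 × (0.0411)^2
s = 3.23 x 10^-8 M
Check: 2s = 6.5 × 10^-8 ≪ 0.0411, so the approximation is valid.

s ≈ 3.23 x 10^-8 M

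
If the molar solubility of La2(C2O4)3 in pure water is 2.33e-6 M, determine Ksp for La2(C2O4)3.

La2(C2O4)3(s) ⇌ 2 La^3+ + 3 C2O4^2-
For each mole of La2(C2O4)3 that dissolves: [La^3+] = 2s, [C2O4^2-] = 3s.
Ksp = [La^3+]^2[C2O4^2-]^3
So Ksp = (2s)^2 × (3s)^3 = 108s^5
With s = 2.33 x 10^-6: Ksp = 7.42 × 10^-27

Ksp ≈ 7.42 × 10^-27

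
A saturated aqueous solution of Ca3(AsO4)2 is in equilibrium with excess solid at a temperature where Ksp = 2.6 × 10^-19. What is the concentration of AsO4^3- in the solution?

Ca3(AsO4)2(s) ⇌ 3 Ca^2+(aq) + 2 AsO4^3-(aq)
Ksp = [Ca^2+]^3[AsO4^3-]^2
Let s = molar solubility. Then [Ca^2+] = 3s and [AsO4^3-] = 2s.
Substituting: Ksp = (3s)^3(2s)^2 = 108s^5
s = (2.6 × 10^-19 / 108)^(1/5) = 7.52 × 10^-5 M
[AsO4^3-] = 2s = 1.5 × 10^-4 M

1.5e-4 M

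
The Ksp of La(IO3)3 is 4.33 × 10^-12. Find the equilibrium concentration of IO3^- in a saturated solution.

La(IO3)3(s) ⇌ La^3+(aq) + 3 IO3^-(aq)
Ksp = [La^3+][IO3^-]^3
For each mole of La(IO3)3 that dissolves: [La^3+] = s, [IO3^-] = 3s.
Ksp = s(3s)^3 = 27s^4
s = (4.33 × 10^-12 / 27)^(1/4) = 6.328 × 10^-4 M
[IO3^-] = 3s = 1.90 x 10^-3 M

[IO3^-] = 1.90e-3 M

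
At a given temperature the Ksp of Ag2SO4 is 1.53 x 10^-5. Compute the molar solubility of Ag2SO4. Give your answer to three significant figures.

s ≈ 0.0156 M

Ag2SO4(s) <=> 2 Ag^+ + SO4^2-
Ksp = [Ag^+]^2[SO4^2-]
For each mole of Ag2SO4 that dissolves: [Ag^+] = 2s, [SO4^2-] = s.
Substituting: Ksp = (2s)^2s = 4s^3
Solving, s = (1.53 x 10^-5/4)^(1/3) = 1.56 × 10^-2 M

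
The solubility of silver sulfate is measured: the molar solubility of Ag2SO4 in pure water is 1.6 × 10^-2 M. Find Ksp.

Ag2SO4(s) ⇌ 2 Ag^+(aq) + SO4^2-(aq)
With molar solubility s: [Ag^+] = 2s, [SO4^2-] = s.
Ksp = [Ag^+]^2[SO4^2-]
So Ksp = (2s)^2 × s = 4s^3
Ksp = 4 × (1.6 × 10^-2)^3 = 1.6 x 10^-5

Ksp ≈ 1.6 × 10^-5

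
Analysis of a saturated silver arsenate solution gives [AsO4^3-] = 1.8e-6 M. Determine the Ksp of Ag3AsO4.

2.8 × 10^-22

Ag3AsO4(s) <=> 3 Ag^+ + AsO4^3-
Stoichiometry gives [Ag^+] = (3/1)[AsO4^3-] = 5.40 × 10^-6 M.
Ksp = [Ag^+]^3[AsO4^3-]
Ksp = (5.40 × 10^-6)^3 × 1.8 x 10^-6 = 2.8 × 10^-22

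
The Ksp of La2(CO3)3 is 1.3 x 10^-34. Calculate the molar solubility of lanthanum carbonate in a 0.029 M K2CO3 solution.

s = 1.2e-15 M

La2(CO3)3(s) <=> 2 La^3+(aq) + 3 CO3^2-(aq)
Ksp = [La^3+]^2[CO3^2-]^3
Let s = moles of La2(CO3)3 that dissolve per litre. [La^3+] = 2s, [CO3^2-] = 0.029 + 3s ≈ 0.029 (Ksp is small, so little additional dissolves).
Ksp ≈ (2s)^2 × (0.029)^3
s = 1.2 × 10^-15 M
Check: 3s = 3.5 × 10^-15 ≪ 0.029, so the approximation is valid.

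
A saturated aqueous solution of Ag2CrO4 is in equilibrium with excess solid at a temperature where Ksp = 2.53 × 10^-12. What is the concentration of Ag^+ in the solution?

[Ag^+] = 1.72e-4 M

Ag2CrO4(s) ⇌ 2 Ag^+ + CrO4^2-
Ksp = [Ag^+]^2[CrO4^2-]
For each mole of Ag2CrO4 that dissolves: [Ag^+] = 2s, [CrO4^2-] = s.
Substituting: Ksp = (2s)^2s = 4s^3
s^3 = 2.53 × 10^-12 / 4, so s = 8.584 × 10^-5 M
[Ag^+] = 2s = 1.72 x 10^-4 M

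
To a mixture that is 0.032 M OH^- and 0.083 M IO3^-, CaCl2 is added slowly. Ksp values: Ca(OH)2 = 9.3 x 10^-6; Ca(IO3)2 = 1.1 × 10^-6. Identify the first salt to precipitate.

Each salt begins to precipitate when Q = Ksp, i.e. when [Ca^2+] reaches its threshold.
For Ca(OH)2: 9.3 x 10^-6 = (0.032)^2 × [Ca^2+]  ⇒  [Ca^2+] = 9.1 × 10^-3 M.
For Ca(IO3)2: 1.1 × 10^-6 = (0.083)^2 × [Ca^2+]  ⇒  [Ca^2+] = 1.6 × 10^-4 M.
The salt with the lower threshold [Ca^2+] precipitates first: Ca(IO3)2.

Ca(IO3)2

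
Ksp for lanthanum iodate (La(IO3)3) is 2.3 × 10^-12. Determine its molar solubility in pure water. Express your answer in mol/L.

s ≈ 5.4 × 10^-4 M

La(IO3)3(s) ⇌ La^3+(aq) + 3 IO3^-(aq)
Ksp = [La^3+][IO3^-]^3
Let s = molar solubility. Then [La^3+] = s and [IO3^-] = 3s.
Substituting: Ksp = s(3s)^3 = 27s^4
Solving, s = (2.3 × 10^-12/27)^(1/4) = 5.4 × 10^-4 M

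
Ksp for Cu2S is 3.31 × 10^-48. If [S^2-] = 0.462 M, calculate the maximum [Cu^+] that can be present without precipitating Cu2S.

[Cu^+] = 2.68 x 10^-24 M

Cu2S(s) ⇌ 2 Cu^+(aq) + S^2-(aq)
Ksp = [Cu^+]^2[S^2-]
Precipitation begins when Q = Ksp. With [S^2-] = 0.462 M:
3.31 × 10^-48 = (0.462) × [Cu^+]^2
[Cu^+] = (3.31 × 10^-48 / 4.62 × 10^-1)^(1/2) = 2.68 × 10^-24 M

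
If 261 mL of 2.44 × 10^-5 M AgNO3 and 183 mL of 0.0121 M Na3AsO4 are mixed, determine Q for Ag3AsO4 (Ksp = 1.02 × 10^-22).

Total volume = 261 + 183 = 444 mL.
[Ag^+] = 2.44 × 10^-5 × (261/444) = 1.434 × 10^-5 M
[AsO4^3-] = 1.21 × 10^-2 × (183/444) = 4.987 × 10^-3 M
Ag3AsO4(s) ⇌ 3 Ag^+ + AsO4^3-, so Q = [Ag^+]^3[AsO4^3-]
Q = (1.434 × 10^-5)^3(4.987 x 10^-3) = 1.47 × 10^-17
Q > Ksp, so Ag3AsO4 will precipitate.

Q = 1.47 × 10^-17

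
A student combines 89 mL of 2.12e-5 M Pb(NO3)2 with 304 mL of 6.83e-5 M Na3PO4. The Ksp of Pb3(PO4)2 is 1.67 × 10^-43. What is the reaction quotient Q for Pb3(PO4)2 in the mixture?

Total volume = 89 + 304 = 393 mL.
[Pb^2+] = 2.12 × 10^-5 × (89/393) = 4.801 x 10^-6 M
[PO4^3-] = 6.83 × 10^-5 × (304/393) = 5.283 × 10^-5 M
Pb3(PO4)2(s) ⇌ 3 Pb^2+ + 2 PO4^3-, so Q = [Pb^2+]^3[PO4^3-]^2
Q = (4.801 × 10^-6)^3(5.283 × 10^-5)^2 = 3.09 × 10^-25
Q > Ksp, so Pb3(PO4)2 will precipitate.

Q ≈ 3.09e-25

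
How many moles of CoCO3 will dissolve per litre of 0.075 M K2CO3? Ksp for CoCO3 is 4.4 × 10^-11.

s = 5.9e-10 M

CoCO3(s) <=> Co^2+(aq) + CO3^2-(aq)
Ksp = [Co^2+][CO3^2-]
If s mol/L dissolves here, [Co^2+] = s, [CO3^2-] = 0.075 + s ≈ 0.075 (common-ion effect: CO3^2- is already 0.075 M).
Ksp ≈ s × 0.075
s = 5.9 × 10^-10 M
Check: s = 5.9 × 10^-10 ≪ 0.075, so the approximation is valid.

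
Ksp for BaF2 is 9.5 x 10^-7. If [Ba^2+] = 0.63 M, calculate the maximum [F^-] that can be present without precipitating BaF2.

[F^-] = 1.2e-3 M

BaF2(s) <=> Ba^2+ + 2 F^-
Ksp = [Ba^2+][F^-]^2
Precipitation begins when Q = Ksp. With [Ba^2+] = 0.63 M:
9.5 x 10^-7 = (0.63) × [F^-]^2
[F^-] = (9.5 x 10^-7 / 6.3 × 10^-1)^(1/2) = 1.2 x 10^-3 M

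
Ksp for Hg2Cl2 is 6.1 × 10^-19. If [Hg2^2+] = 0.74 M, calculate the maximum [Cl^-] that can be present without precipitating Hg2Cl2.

Hg2Cl2(s) ⇌ Hg2^2+(aq) + 2 Cl^-(aq)
Ksp = [Hg2^2+][Cl^-]^2
Precipitation begins when Q = Ksp. With [Hg2^2+] = 0.74 M:
6.1 × 10^-19 = (0.74) × [Cl^-]^2
[Cl^-] = (6.1 × 10^-19 / 7.4 x 10^-1)^(1/2) = 9.1 x 10^-10 M

9.1 × 10^-10 M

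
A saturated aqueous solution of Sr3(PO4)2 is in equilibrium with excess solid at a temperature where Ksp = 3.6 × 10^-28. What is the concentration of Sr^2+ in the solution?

Sr3(PO4)2(s) <=> 3 Sr^2+ + 2 PO4^3-
Ksp = [Sr^2+]^3[PO4^3-]^2
For each mole of Sr3(PO4)2 that dissolves: [Sr^2+] = 3s, [PO4^3-] = 2s.
Ksp = (3s)^3(2s)^2 = 108s^5
s^5 = 3.6 × 10^-28 / 108, so s = 1.27 × 10^-6 M
[Sr^2+] = 3s = 3.8 × 10^-6 M

3.8e-6 M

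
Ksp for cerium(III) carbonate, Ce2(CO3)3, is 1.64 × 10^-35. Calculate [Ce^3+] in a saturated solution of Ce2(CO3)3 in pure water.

8.66 × 10^-8 M

Ce2(CO3)3(s) ⇌ 2 Ce^3+ + 3 CO3^2-
Ksp = [Ce^3+]^2[CO3^2-]^3
With molar solubility s: [Ce^3+] = 2s, [CO3^2-] = 3s.
Ksp = (2s)^2(3s)^3 = 108s^5
s = (1.64 × 10^-35 / 108)^(1/5) = 4.328 × 10^-8 M
[Ce^3+] = 2s = 8.66 x 10^-8 M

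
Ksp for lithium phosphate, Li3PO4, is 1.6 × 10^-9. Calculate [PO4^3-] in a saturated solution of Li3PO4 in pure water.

Li3PO4(s) <=> 3 Li^+ + PO4^3-
Ksp = [Li^+]^3[PO4^3-]
Let s = molar solubility. Then [Li^+] = 3s and [PO4^3-] = s.
So Ksp = (3s)^3 × s = 27s^4
s = (1.6 × 10^-9 / 27)^(1/4) = 2.77 × 10^-3 M
[PO4^3-] = s = 2.8 × 10^-3 M

[PO4^3-] ≈ 2.8e-3 M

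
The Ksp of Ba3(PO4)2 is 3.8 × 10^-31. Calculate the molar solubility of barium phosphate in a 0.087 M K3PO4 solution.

Ba3(PO4)2(s) ⇌ 3 Ba^2+ + 2 PO4^3-
Ksp = [Ba^2+]^3[PO4^3-]^2
If s mol/L dissolves here, [Ba^2+] = 3s, [PO4^3-] = 0.087 + 2s ≈ 0.087 (common-ion effect: PO4^3- is already 0.087 M).
Ksp ≈ (3s)^3 × (0.087)^2
s = 1.2 x 10^-10 M
Check: 2s = 2.5 × 10^-10 ≪ 0.087, so the approximation is valid.

s ≈ 1.2 × 10^-10 M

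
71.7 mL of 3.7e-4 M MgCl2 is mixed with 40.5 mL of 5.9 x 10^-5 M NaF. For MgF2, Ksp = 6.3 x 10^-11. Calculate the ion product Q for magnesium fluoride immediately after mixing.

1.1 × 10^-13

Total volume = 71.7 + 40.5 = 112.2 mL.
[Mg^2+] = 3.7 x 10^-4 × (71.7/112.2) = 2.36 × 10^-4 M
[F^-] = 5.9 × 10^-5 × (40.5/112.2) = 2.13 × 10^-5 M
MgF2(s) ⇌ Mg^2+ + 2 F^-, so Q = [Mg^2+][F^-]^2
Q = (2.36 × 10^-4)(2.13 x 10^-5)^2 = 1.1 × 10^-13
Q < Ksp, so no precipitate of MgF2 forms.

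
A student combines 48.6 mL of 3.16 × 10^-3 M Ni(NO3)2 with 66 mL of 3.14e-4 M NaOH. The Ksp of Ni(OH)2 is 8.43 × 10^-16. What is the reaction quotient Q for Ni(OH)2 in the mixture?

Total volume = 48.6 + 66 = 114.6 mL.
[Ni^2+] = 3.16 × 10^-3 × (48.6/114.6) = 1.340 × 10^-3 M
[OH^-] = 3.14 × 10^-4 × (66/114.6) = 1.808 × 10^-4 M
Ni(OH)2(s) <=> Ni^2+(aq) + 2 OH^-(aq), so Q = [Ni^2+][OH^-]^2
Q = (1.340 × 10^-3)(1.808 x 10^-4)^2 = 4.38 x 10^-11
Q > Ksp, so Ni(OH)2 will precipitate.

4.38e-11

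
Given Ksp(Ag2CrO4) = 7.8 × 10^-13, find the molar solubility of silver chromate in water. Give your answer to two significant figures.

Ag2CrO4(s) ⇌ 2 Ag^+(aq) + CrO4^2-(aq)
Ksp = [Ag^+]^2[CrO4^2-]
If s mol/L of Ag2CrO4 dissolves, [Ag^+] = 2s and [CrO4^2-] = s.
So Ksp = (2s)^2 × s = 4s^3
s = (7.8 × 10^-13 / 4)^(1/3) = 5.8 x 10^-5 M

5.8 × 10^-5 M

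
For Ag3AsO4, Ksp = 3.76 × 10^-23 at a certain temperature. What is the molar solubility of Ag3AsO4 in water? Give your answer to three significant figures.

Ag3AsO4(s) ⇌ 3 Ag^+ + AsO4^3-
Ksp = [Ag^+]^3[AsO4^3-]
For each mole of Ag3AsO4 that dissolves: [Ag^+] = 3s, [AsO4^3-] = s.
So Ksp = (3s)^3 × s = 27s^4
Solving, s = (3.76 × 10^-23/27)^(1/4) = 1.09 × 10^-6 M

1.09 x 10^-6 M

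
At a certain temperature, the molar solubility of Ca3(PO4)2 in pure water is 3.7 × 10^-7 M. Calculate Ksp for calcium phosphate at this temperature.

7.5 × 10^-31

Ca3(PO4)2(s) ⇌ 3 Ca^2+ + 2 PO4^3-
If s mol/L of Ca3(PO4)2 dissolves, [Ca^2+] = 3s and [PO4^3-] = 2s.
Ksp = [Ca^2+]^3[PO4^3-]^2
Ksp = (3s)^3(2s)^2 = 108s^5
With s = 3.7 × 10^-7: Ksp = 7.5 × 10^-31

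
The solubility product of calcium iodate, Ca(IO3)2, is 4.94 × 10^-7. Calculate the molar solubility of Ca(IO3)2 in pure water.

s = 4.98 × 10^-3 M

Ca(IO3)2(s) <=> Ca^2+ + 2 IO3^-
Ksp = [Ca^2+][IO3^-]^2
Let s = molar solubility. Then [Ca^2+] = s and [IO3^-] = 2s.
Ksp = s(2s)^2 = 4s^3
s^3 = 4.94 × 10^-7 / 4, so s = 4.98 × 10^-3 M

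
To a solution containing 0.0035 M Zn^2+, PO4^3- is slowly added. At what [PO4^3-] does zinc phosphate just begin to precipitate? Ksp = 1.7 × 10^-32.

6.3e-13 M

Zn3(PO4)2(s) ⇌ 3 Zn^2+(aq) + 2 PO4^3-(aq)
Ksp = [Zn^2+]^3[PO4^3-]^2
Precipitation begins when Q = Ksp. With [Zn^2+] = 0.0035 M:
1.7 × 10^-32 = (0.0035)^3 × [PO4^3-]^2
[PO4^3-] = (1.7 × 10^-32 / 4.29 × 10^-8)^(1/2) = 6.3 x 10^-13 M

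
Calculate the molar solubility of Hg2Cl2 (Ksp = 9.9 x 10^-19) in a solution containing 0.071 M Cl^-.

Hg2Cl2(s) ⇌ Hg2^2+ + 2 Cl^-
Ksp = [Hg2^2+][Cl^-]^2
If s mol/L dissolves here, [Hg2^2+] = s, [Cl^-] = 0.071 + 2s ≈ 0.071 (Ksp is small, so little additional dissolves).
Ksp ≈ s × (0.071)^2
s = 2.0 x 10^-16 M
Check: 2s = 3.9 × 10^-16 ≪ 0.071, so the approximation is valid.

s = 2.0 × 10^-16 M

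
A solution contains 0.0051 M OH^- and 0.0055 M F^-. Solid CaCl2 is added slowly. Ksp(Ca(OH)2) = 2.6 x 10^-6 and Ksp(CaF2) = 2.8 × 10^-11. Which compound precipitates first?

CaF2

Precipitation of each salt starts when its ion product equals its Ksp.
For Ca(OH)2: 2.6 x 10^-6 = (0.0051)^2 × [Ca^2+]  ⇒  [Ca^2+] = 1.0 × 10^-1 M.
For CaF2: 2.8 × 10^-11 = (0.0055)^2 × [Ca^2+]  ⇒  [Ca^2+] = 9.3 x 10^-7 M.
The salt with the lower threshold [Ca^2+] precipitates first: CaF2.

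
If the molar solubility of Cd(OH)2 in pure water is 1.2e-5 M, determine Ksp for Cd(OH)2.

Cd(OH)2(s) ⇌ Cd^2+(aq) + 2 OH^-(aq)
With molar solubility s: [Cd^2+] = s, [OH^-] = 2s.
Ksp = [Cd^2+][OH^-]^2
Substituting: Ksp = s(2s)^2 = 4s^3
With s = 1.2 × 10^-5: Ksp = 6.9 × 10^-15

Ksp = 6.9 x 10^-15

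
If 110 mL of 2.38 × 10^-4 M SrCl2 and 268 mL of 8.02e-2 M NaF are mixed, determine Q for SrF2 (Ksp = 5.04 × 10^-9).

Total volume = 110 + 268 = 378 mL.
[Sr^2+] = 2.38 × 10^-4 × (110/378) = 6.926 × 10^-5 M
[F^-] = 8.02 × 10^-2 × (268/378) = 5.686 x 10^-2 M
SrF2(s) ⇌ Sr^2+ + 2 F^-, so Q = [Sr^2+][F^-]^2
Q = (6.926 × 10^-5)(5.686 × 10^-2)^2 = 2.24 × 10^-7
Q > Ksp, so SrF2 will precipitate.

2.24e-7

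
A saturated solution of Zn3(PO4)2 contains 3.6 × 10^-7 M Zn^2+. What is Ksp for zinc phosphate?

Zn3(PO4)2(s) <=> 3 Zn^2+ + 2 PO4^3-
Stoichiometry gives [PO4^3-] = (2/3)[Zn^2+] = 2.40 x 10^-7 M.
Ksp = [Zn^2+]^3[PO4^3-]^2
Ksp = (3.6 x 10^-7)^3 × (2.40 × 10^-7)^2 = 2.7 × 10^-33

Ksp = 2.7 × 10^-33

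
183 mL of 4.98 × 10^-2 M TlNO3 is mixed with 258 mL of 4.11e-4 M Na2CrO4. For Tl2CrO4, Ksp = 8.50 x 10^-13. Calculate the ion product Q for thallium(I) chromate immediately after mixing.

Total volume = 183 + 258 = 441 mL.
[Tl^+] = 4.98 x 10^-2 × (183/441) = 2.067 x 10^-2 M
[CrO4^2-] = 4.11 × 10^-4 × (258/441) = 2.404 × 10^-4 M
Tl2CrO4(s) <=> 2 Tl^+ + CrO4^2-, so Q = [Tl^+]^2[CrO4^2-]
Q = (2.067 × 10^-2)^2(2.404 × 10^-4) = 1.03 × 10^-7
Q > Ksp, so Tl2CrO4 will precipitate.

Q ≈ 1.03 × 10^-7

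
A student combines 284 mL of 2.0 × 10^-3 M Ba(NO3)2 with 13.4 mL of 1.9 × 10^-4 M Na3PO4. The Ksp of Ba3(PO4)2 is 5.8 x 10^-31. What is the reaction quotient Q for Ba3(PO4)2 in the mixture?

Total volume = 284 + 13.4 = 297.4 mL.
[Ba^2+] = 2.0 × 10^-3 × (284/297.4) = 1.91 × 10^-3 M
[PO4^3-] = 1.9 × 10^-4 × (13.4/297.4) = 8.56 × 10^-6 M
Ba3(PO4)2(s) ⇌ 3 Ba^2+(aq) + 2 PO4^3-(aq), so Q = [Ba^2+]^3[PO4^3-]^2
Q = (1.91 x 10^-3)^3(8.56 x 10^-6)^2 = 5.1 x 10^-19
Q > Ksp, so Ba3(PO4)2 will precipitate.

Q = 5.1 × 10^-19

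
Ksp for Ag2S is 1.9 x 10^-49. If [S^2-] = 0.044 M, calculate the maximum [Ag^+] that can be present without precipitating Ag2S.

Ag2S(s) <=> 2 Ag^+(aq) + S^2-(aq)
Ksp = [Ag^+]^2[S^2-]
Precipitation begins when Q = Ksp. With [S^2-] = 0.044 M:
1.9 x 10^-49 = (0.044) × [Ag^+]^2
[Ag^+] = (1.9 x 10^-49 / 4.4 × 10^-2)^(1/2) = 2.1 × 10^-24 M

[Ag^+] ≈ 2.1 × 10^-24 M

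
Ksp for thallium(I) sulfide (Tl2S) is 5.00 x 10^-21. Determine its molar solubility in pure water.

Tl2S(s) ⇌ 2 Tl^+ + S^2-
Ksp = [Tl^+]^2[S^2-]
Let s = molar solubility. Then [Tl^+] = 2s and [S^2-] = s.
Substituting: Ksp = (2s)^2s = 4s^3
s = (5.00 x 10^-21 / 4)^(1/3) = 1.08 × 10^-7 M

1.08 × 10^-7 M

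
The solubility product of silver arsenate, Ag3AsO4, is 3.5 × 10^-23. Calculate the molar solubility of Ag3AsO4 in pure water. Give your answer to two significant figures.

s = 1.1e-6 M

Ag3AsO4(s) ⇌ 3 Ag^+ + AsO4^3-
Ksp = [Ag^+]^3[AsO4^3-]
Let s = molar solubility. Then [Ag^+] = 3s and [AsO4^3-] = s.
Substituting: Ksp = (3s)^3s = 27s^4
s^4 = 3.5 × 10^-23 / 27, so s = 1.1 x 10^-6 M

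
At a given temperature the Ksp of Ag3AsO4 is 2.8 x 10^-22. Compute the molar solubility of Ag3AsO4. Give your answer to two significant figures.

Ag3AsO4(s) <=> 3 Ag^+ + AsO4^3-
Ksp = [Ag^+]^3[AsO4^3-]
For each mole of Ag3AsO4 that dissolves: [Ag^+] = 3s, [AsO4^3-] = s.
Ksp = (3s)^3s = 27s^4
s = (2.8 x 10^-22 / 27)^(1/4) = 1.8 × 10^-6 M

s ≈ 1.8e-6 M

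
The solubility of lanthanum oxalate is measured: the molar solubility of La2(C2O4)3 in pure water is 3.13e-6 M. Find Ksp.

Ksp ≈ 3.24e-26

La2(C2O4)3(s) <=> 2 La^3+(aq) + 3 C2O4^2-(aq)
Let s = molar solubility. Then [La^3+] = 2s and [C2O4^2-] = 3s.
Ksp = [La^3+]^2[C2O4^2-]^3
So Ksp = (2s)^2 × (3s)^3 = 108s^5
With s = 3.13 × 10^-6: Ksp = 3.24 x 10^-26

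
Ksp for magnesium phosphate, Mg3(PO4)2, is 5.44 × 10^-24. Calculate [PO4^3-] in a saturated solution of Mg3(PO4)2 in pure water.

Mg3(PO4)2(s) ⇌ 3 Mg^2+ + 2 PO4^3-
Ksp = [Mg^2+]^3[PO4^3-]^2
For each mole of Mg3(PO4)2 that dissolves: [Mg^2+] = 3s, [PO4^3-] = 2s.
Substituting: Ksp = (3s)^3(2s)^2 = 108s^5
s = (5.44 × 10^-24 / 108)^(1/5) = 8.718 x 10^-6 M
[PO4^3-] = 2s = 1.74 x 10^-5 M

[PO4^3-] = 1.74 × 10^-5 M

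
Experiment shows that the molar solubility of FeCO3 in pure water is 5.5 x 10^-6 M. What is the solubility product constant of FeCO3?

Ksp ≈ 3.0e-11

FeCO3(s) ⇌ Fe^2+(aq) + CO3^2-(aq)
Let s = molar solubility. Then [Fe^2+] = s and [CO3^2-] = s.
Ksp = [Fe^2+][CO3^2-]
Ksp = (s)(s) = s^2
With s = 5.5 x 10^-6: Ksp = 3.0 × 10^-11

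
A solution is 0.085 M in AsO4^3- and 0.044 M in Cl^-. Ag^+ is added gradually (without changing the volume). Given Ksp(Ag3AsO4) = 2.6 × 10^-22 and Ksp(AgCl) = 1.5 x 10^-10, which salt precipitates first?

AgCl

Each salt begins to precipitate when Q = Ksp, i.e. when [Ag^+] reaches its threshold.
For Ag3AsO4: 2.6 × 10^-22 = 0.085 × [Ag^+]^3  ⇒  [Ag^+] = 1.5 × 10^-7 M.
For AgCl: 1.5 x 10^-10 = 0.044 × [Ag^+]  ⇒  [Ag^+] = 3.4 x 10^-9 M.
The salt with the lower threshold [Ag^+] precipitates first: AgCl.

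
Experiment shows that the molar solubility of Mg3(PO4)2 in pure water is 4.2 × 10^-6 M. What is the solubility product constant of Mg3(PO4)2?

Ksp = 1.4e-25

Mg3(PO4)2(s) ⇌ 3 Mg^2+ + 2 PO4^3-
If s mol/L of Mg3(PO4)2 dissolves, [Mg^2+] = 3s and [PO4^3-] = 2s.
Ksp = [Mg^2+]^3[PO4^3-]^2
Substituting: Ksp = (3s)^3(2s)^2 = 108s^5
With s = 4.2 x 10^-6: Ksp = 1.4 × 10^-25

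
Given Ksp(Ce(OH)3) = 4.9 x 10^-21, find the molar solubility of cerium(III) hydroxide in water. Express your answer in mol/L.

3.7 x 10^-6 M

Ce(OH)3(s) <=> Ce^3+(aq) + 3 OH^-(aq)
Ksp = [Ce^3+][OH^-]^3
Let s = molar solubility. Then [Ce^3+] = s and [OH^-] = 3s.
So Ksp = s × (3s)^3 = 27s^4
s = (4.9 x 10^-21 / 27)^(1/4) = 3.7 x 10^-6 M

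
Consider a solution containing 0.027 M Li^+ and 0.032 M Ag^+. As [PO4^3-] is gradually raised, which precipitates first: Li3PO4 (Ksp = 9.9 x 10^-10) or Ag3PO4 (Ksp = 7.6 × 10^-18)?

Ag3PO4

Each salt begins to precipitate when Q = Ksp, i.e. when [PO4^3-] reaches its threshold.
For Li3PO4: 9.9 x 10^-10 = (0.027)^3 × [PO4^3-]  ⇒  [PO4^3-] = 5.0 × 10^-5 M.
For Ag3PO4: 7.6 × 10^-18 = (0.032)^3 × [PO4^3-]  ⇒  [PO4^3-] = 2.3 × 10^-13 M.
The salt with the lower threshold [PO4^3-] precipitates first: Ag3PO4.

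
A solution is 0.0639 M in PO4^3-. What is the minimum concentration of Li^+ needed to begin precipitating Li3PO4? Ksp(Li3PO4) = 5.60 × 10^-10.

[Li^+] = 2.06 × 10^-3 M

Li3PO4(s) <=> 3 Li^+ + PO4^3-
Ksp = [Li^+]^3[PO4^3-]
Precipitation begins when Q = Ksp. With [PO4^3-] = 0.0639 M:
5.60 × 10^-10 = (0.0639) × [Li^+]^3
[Li^+] = (5.60 × 10^-10 / 6.39 × 10^-2)^(1/3) = 2.06 × 10^-3 M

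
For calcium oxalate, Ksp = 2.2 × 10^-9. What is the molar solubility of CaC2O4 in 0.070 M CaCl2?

s = 3.1e-8 M

CaC2O4(s) ⇌ Ca^2+(aq) + C2O4^2-(aq)
Ksp = [Ca^2+][C2O4^2-]
Let s = moles of CaC2O4 that dissolve per litre. [Ca^2+] = 0.070 + s ≈ 0.070, [C2O4^2-] = s (common-ion effect: Ca^2+ is already 0.070 M).
Ksp ≈ 0.070 × s
s = 3.1 x 10^-8 M
Check: s = 3.1 × 10^-8 ≪ 0.070, so the approximation is valid.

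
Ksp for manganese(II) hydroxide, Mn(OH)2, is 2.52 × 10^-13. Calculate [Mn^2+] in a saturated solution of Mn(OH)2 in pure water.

[Mn^2+] ≈ 3.98 × 10^-5 M

Mn(OH)2(s) ⇌ Mn^2+ + 2 OH^-
Ksp = [Mn^2+][OH^-]^2
With molar solubility s: [Mn^2+] = s, [OH^-] = 2s.
Ksp = s(2s)^2 = 4s^3
Solving, s = (2.52 × 10^-13/4)^(1/3) = 3.979 × 10^-5 M
[Mn^2+] = s = 3.98 × 10^-5 M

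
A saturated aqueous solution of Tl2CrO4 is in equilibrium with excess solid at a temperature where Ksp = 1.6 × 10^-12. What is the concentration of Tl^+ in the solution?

Tl2CrO4(s) ⇌ 2 Tl^+(aq) + CrO4^2-(aq)
Ksp = [Tl^+]^2[CrO4^2-]
Let s = molar solubility. Then [Tl^+] = 2s and [CrO4^2-] = s.
So Ksp = (2s)^2 × s = 4s^3
s = (1.6 × 10^-12 / 4)^(1/3) = 7.37 × 10^-5 M
[Tl^+] = 2s = 1.5 x 10^-4 M

[Tl^+] = 1.5e-4 M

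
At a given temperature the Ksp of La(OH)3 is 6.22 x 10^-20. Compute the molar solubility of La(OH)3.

La(OH)3(s) <=> La^3+(aq) + 3 OH^-(aq)
Ksp = [La^3+][OH^-]^3
If s mol/L of La(OH)3 dissolves, [La^3+] = s and [OH^-] = 3s.
Ksp = s(3s)^3 = 27s^4
s = (6.22 x 10^-20 / 27)^(1/4) = 6.93 x 10^-6 M

s = 6.93e-6 M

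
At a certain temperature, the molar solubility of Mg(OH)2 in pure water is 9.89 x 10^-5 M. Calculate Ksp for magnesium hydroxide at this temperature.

Ksp = 3.87 × 10^-12

Mg(OH)2(s) ⇌ Mg^2+(aq) + 2 OH^-(aq)
For each mole of Mg(OH)2 that dissolves: [Mg^2+] = s, [OH^-] = 2s.
Ksp = [Mg^2+][OH^-]^2
Ksp = s(2s)^2 = 4s^3
Ksp = 4 × (9.89 x 10^-5)^3 = 3.87 × 10^-12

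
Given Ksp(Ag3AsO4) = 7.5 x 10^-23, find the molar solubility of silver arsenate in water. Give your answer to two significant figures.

s = 1.3e-6 M

Ag3AsO4(s) ⇌ 3 Ag^+(aq) + AsO4^3-(aq)
Ksp = [Ag^+]^3[AsO4^3-]
If s mol/L of Ag3AsO4 dissolves, [Ag^+] = 3s and [AsO4^3-] = s.
Ksp = (3s)^3s = 27s^4
s^4 = 7.5 x 10^-23 / 27, so s = 1.3 x 10^-6 M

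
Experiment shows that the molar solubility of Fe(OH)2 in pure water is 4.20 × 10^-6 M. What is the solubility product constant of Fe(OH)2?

Fe(OH)2(s) ⇌ Fe^2+ + 2 OH^-
If s mol/L of Fe(OH)2 dissolves, [Fe^2+] = s and [OH^-] = 2s.
Ksp = [Fe^2+][OH^-]^2
Substituting: Ksp = s(2s)^2 = 4s^3
With s = 4.20 × 10^-6: Ksp = 2.96 x 10^-16

Ksp ≈ 2.96 × 10^-16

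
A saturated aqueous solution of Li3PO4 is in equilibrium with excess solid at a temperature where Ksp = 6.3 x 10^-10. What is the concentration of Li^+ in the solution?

[Li^+] ≈ 6.6 × 10^-3 M

Li3PO4(s) <=> 3 Li^+ + PO4^3-
Ksp = [Li^+]^3[PO4^3-]
For each mole of Li3PO4 that dissolves: [Li^+] = 3s, [PO4^3-] = s.
Substituting: Ksp = (3s)^3s = 27s^4
s^4 = 6.3 x 10^-10 / 27, so s = 2.20 × 10^-3 M
[Li^+] = 3s = 6.6 × 10^-3 M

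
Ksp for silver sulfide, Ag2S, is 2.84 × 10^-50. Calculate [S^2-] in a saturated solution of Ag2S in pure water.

1.92e-17 M

Ag2S(s) <=> 2 Ag^+(aq) + S^2-(aq)
Ksp = [Ag^+]^2[S^2-]
For each mole of Ag2S that dissolves: [Ag^+] = 2s, [S^2-] = s.
Substituting: Ksp = (2s)^2s = 4s^3
s = (2.84 × 10^-50 / 4)^(1/3) = 1.922 x 10^-17 M
[S^2-] = s = 1.92 × 10^-17 M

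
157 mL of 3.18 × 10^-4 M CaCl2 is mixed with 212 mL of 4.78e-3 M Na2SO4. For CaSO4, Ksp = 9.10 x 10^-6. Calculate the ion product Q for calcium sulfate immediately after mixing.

3.72 x 10^-7

Total volume = 157 + 212 = 369 mL.
[Ca^2+] = 3.18 x 10^-4 × (157/369) = 1.353 x 10^-4 M
[SO4^2-] = 4.78 × 10^-3 × (212/369) = 2.746 x 10^-3 M
CaSO4(s) ⇌ Ca^2+(aq) + SO4^2-(aq), so Q = [Ca^2+][SO4^2-]
Q = (1.353 × 10^-4)(2.746 × 10^-3) = 3.72 × 10^-7
Q < Ksp, so no precipitate of CaSO4 forms.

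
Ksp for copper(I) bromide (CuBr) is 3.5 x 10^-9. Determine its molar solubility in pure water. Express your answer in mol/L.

5.9 x 10^-5 M

CuBr(s) <=> Cu^+ + Br^-
Ksp = [Cu^+][Br^-]
For each mole of CuBr that dissolves: [Cu^+] = s, [Br^-] = s.
Ksp = s × s = s^2
s = (3.5 x 10^-9)^(1/2) = 5.9 x 10^-5 M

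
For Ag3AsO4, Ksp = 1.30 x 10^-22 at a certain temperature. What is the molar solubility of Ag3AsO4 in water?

Ag3AsO4(s) ⇌ 3 Ag^+ + AsO4^3-
Ksp = [Ag^+]^3[AsO4^3-]
If s mol/L of Ag3AsO4 dissolves, [Ag^+] = 3s and [AsO4^3-] = s.
Ksp = (3s)^3s = 27s^4
s = (1.30 x 10^-22 / 27)^(1/4) = 1.48 × 10^-6 M

s = 1.48e-6 M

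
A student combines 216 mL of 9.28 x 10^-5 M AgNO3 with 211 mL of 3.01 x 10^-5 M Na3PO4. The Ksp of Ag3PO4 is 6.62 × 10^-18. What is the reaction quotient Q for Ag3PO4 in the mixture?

Q ≈ 1.54 x 10^-18

Total volume = 216 + 211 = 427 mL.
[Ag^+] = 9.28 × 10^-5 × (216/427) = 4.694 x 10^-5 M
[PO4^3-] = 3.01 × 10^-5 × (211/427) = 1.487 × 10^-5 M
Ag3PO4(s) ⇌ 3 Ag^+(aq) + PO4^3-(aq), so Q = [Ag^+]^3[PO4^3-]
Q = (4.694 x 10^-5)^3(1.487 × 10^-5) = 1.54 × 10^-18
Q < Ksp, so no precipitate of Ag3PO4 forms.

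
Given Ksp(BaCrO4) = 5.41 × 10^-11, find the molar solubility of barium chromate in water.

BaCrO4(s) ⇌ Ba^2+(aq) + CrO4^2-(aq)
Ksp = [Ba^2+][CrO4^2-]
If s mol/L of BaCrO4 dissolves, [Ba^2+] = s and [CrO4^2-] = s.
Ksp = s^2
s = (5.41 × 10^-11)^(1/2) = 7.36 x 10^-6 M

s ≈ 7.36 x 10^-6 M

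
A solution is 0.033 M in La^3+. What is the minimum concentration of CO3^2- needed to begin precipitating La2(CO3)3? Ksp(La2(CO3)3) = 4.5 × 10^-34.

La2(CO3)3(s) <=> 2 La^3+ + 3 CO3^2-
Ksp = [La^3+]^2[CO3^2-]^3
Precipitation begins when Q = Ksp. With [La^3+] = 0.033 M:
4.5 × 10^-34 = (0.033)^2 × [CO3^2-]^3
[CO3^2-] = (4.5 × 10^-34 / 1.09 × 10^-3)^(1/3) = 7.4 x 10^-11 M

7.4e-11 M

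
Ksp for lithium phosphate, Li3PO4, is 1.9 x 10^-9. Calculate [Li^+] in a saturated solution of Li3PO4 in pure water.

Li3PO4(s) ⇌ 3 Li^+ + PO4^3-
Ksp = [Li^+]^3[PO4^3-]
If s mol/L of Li3PO4 dissolves, [Li^+] = 3s and [PO4^3-] = s.
So Ksp = (3s)^3 × s = 27s^4
s = (1.9 x 10^-9 / 27)^(1/4) = 2.90 x 10^-3 M
[Li^+] = 3s = 8.7 x 10^-3 M

8.7e-3 M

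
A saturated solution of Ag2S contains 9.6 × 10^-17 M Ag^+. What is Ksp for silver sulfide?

Ag2S(s) <=> 2 Ag^+(aq) + S^2-(aq)
Stoichiometry gives [S^2-] = (1/2)[Ag^+] = 4.80 x 10^-17 M.
Ksp = [Ag^+]^2[S^2-]
Ksp = (9.6 × 10^-17)^2 × 4.80 × 10^-17 = 4.4 x 10^-49

4.4e-49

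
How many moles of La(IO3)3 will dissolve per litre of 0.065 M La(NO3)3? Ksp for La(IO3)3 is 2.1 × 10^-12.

1.1 × 10^-4 M

La(IO3)3(s) <=> La^3+ + 3 IO3^-
Ksp = [La^3+][IO3^-]^3
Let s be the molar solubility in this solution. [La^3+] = 0.065 + s ≈ 0.065, [IO3^-] = 3s (since La^3+ from La(NO3)3 dominates).
Ksp ≈ 0.065 × (3s)^3
s = 1.1 × 10^-4 M
Check: s = 1.1 × 10^-4 ≪ 0.065, so the approximation is valid.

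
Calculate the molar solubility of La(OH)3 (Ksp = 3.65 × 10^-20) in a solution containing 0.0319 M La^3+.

La(OH)3(s) ⇌ La^3+ + 3 OH^-
Ksp = [La^3+][OH^-]^3
Let s = moles of La(OH)3 that dissolve per litre. [La^3+] = 0.0319 + s ≈ 0.0319, [OH^-] = 3s (since the La^3+ already present dominates).
Ksp ≈ 0.0319 × (3s)^3
s = 3.49 × 10^-7 M
Check: s = 3.5 x 10^-7 ≪ 0.0319, so the approximation is valid.

3.49e-7 M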